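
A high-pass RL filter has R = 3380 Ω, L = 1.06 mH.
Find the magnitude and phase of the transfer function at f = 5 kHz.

Step 1 — Angular frequency: ω = 2π·5000 = 3.142e+04 rad/s.
Step 2 — Transfer function: H(jω) = jωL/(R + jωL).
Step 3 — Numerator jωL = j·33.3; denominator R + jωL = 3380 + j33.3.
Step 4 — H = 9.706e-05 + j0.009851.
Step 5 — Magnitude: |H| = 0.009852 (-40.1 dB); phase: φ = 89.4°.

|H| = 0.009852 (-40.1 dB), φ = 89.4°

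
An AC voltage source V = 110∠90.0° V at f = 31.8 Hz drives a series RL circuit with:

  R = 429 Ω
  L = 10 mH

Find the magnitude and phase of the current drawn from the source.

Step 1 — Angular frequency: ω = 2π·f = 2π·31.8 = 199.8 rad/s.
Step 2 — Component impedances:
  R: Z = R = 429 Ω
  L: Z = jωL = j·199.8·0.01 = 0 + j1.998 Ω
Step 3 — Series combination: Z_total = R + L = 429 + j1.998 Ω = 429∠0.3° Ω.
Step 4 — Source phasor: V = 110∠90.0° V = 0 + j110 V.
Step 5 — Ohm's law: I = V / Z_total = (0 + j110) / (429 + j1.998) = 0.001194 + j0.2564 A.
Step 6 — Convert to polar: |I| = 0.2564 A, ∠I = 89.7°.

I = 0.2564∠89.7° A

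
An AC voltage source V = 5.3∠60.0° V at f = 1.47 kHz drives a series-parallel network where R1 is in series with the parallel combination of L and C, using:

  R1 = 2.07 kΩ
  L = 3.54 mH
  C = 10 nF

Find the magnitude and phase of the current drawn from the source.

Step 1 — Angular frequency: ω = 2π·f = 2π·1470 = 9236 rad/s.
Step 2 — Component impedances:
  R1: Z = R = 2070 Ω
  L: Z = jωL = j·9236·0.00354 = 0 + j32.7 Ω
  C: Z = 1/(jωC) = -j/(ω·C) = 0 - j1.083e+04 Ω
Step 3 — Parallel branch: L || C = 1/(1/L + 1/C) = 0 + j32.8 Ω.
Step 4 — Series with R1: Z_total = R1 + (L || C) = 2070 + j32.8 Ω = 2070∠0.9° Ω.
Step 5 — Source phasor: V = 5.3∠60.0° V = 2.65 + j4.59 V.
Step 6 — Ohm's law: I = V / Z_total = (2.65 + j4.59) / (2070 + j32.8) = 0.001315 + j0.002197 A.
Step 7 — Convert to polar: |I| = 0.00256 A, ∠I = 59.1°.

I = 0.00256∠59.1° A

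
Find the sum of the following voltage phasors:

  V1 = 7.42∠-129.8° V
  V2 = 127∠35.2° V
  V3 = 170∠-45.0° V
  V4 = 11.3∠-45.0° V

Step 1 — Convert each phasor to rectangular form:
  V1 = 7.42·(cos(-129.8°) + j·sin(-129.8°)) = -4.75 - j5.701 V
  V2 = 127·(cos(35.2°) + j·sin(35.2°)) = 103.8 + j73.21 V
  V3 = 170·(cos(-45.0°) + j·sin(-45.0°)) = 120.2 - j120.2 V
  V4 = 11.3·(cos(-45.0°) + j·sin(-45.0°)) = 7.99 - j7.99 V
Step 2 — Sum components: V_total = 227.2 - j60.69 V.
Step 3 — Convert to polar: |V_total| = 235.2 V, ∠V_total = -15.0°.

V_total = 235.2∠-15.0° V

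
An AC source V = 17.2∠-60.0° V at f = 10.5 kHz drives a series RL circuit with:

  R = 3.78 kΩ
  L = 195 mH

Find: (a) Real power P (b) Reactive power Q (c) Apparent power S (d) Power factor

Step 1 — Angular frequency: ω = 2π·f = 2π·1.05e+04 = 6.597e+04 rad/s.
Step 2 — Component impedances:
  R: Z = R = 3780 Ω
  L: Z = jωL = j·6.597e+04·0.195 = 0 + j1.286e+04 Ω
Step 3 — Series combination: Z_total = R + L = 3780 + j1.286e+04 Ω = 1.341e+04∠73.6° Ω.
Step 4 — Source phasor: V = 17.2∠-60.0° V = 8.6 - j14.9 V.
Step 5 — Current: I = V / Z = -0.000885 - j0.0009285 A = 0.001283∠-133.6° A.
Step 6 — Complex power: S = V·I* = 0.00622 + j0.02117 VA.
Step 7 — Real power: P = Re(S) = 0.00622 W.
Step 8 — Reactive power: Q = Im(S) = 0.02117 VAR.
Step 9 — Apparent power: |S| = 0.02206 VA.
Step 10 — Power factor: PF = P/|S| = 0.2819 (lagging).

(a) P = 0.00622 W  (b) Q = 0.02117 VAR  (c) S = 0.02206 VA  (d) PF = 0.2819 (lagging)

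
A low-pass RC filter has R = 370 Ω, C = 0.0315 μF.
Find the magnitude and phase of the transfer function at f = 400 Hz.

Step 1 — Angular frequency: ω = 2π·400 = 2513 rad/s.
Step 2 — Transfer function: H(jω) = 1/(1 + jωRC).
Step 3 — Denominator: 1 + jωRC = 1 + j·2513·370·3.15e-08 = 1 + j0.02929.
Step 4 — H = 0.9991 - j0.02927.
Step 5 — Magnitude: |H| = 0.9996 (-0.0 dB); phase: φ = -1.7°.

|H| = 0.9996 (-0.0 dB), φ = -1.7°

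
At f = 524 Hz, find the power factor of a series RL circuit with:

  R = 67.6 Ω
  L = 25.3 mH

Step 1 — Angular frequency: ω = 2π·f = 2π·524 = 3292 rad/s.
Step 2 — Component impedances:
  R: Z = R = 67.6 Ω
  L: Z = jωL = j·3292·0.0253 = 0 + j83.3 Ω
Step 3 — Series combination: Z_total = R + L = 67.6 + j83.3 Ω = 107.3∠50.9° Ω.
Step 4 — Power factor: PF = cos(φ) = Re(Z)/|Z| = 67.6/107.28 = 0.6301.
Step 5 — Type: Im(Z) = 83.3 ⇒ lagging (phase φ = 50.9°).

PF = 0.6301 (lagging, φ = 50.9°)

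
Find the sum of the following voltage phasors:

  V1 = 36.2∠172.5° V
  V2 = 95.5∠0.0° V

Step 1 — Convert each phasor to rectangular form:
  V1 = 36.2·(cos(172.5°) + j·sin(172.5°)) = -35.89 + j4.725 V
  V2 = 95.5·(cos(0.0°) + j·sin(0.0°)) = 95.5 V
Step 2 — Sum components: V_total = 59.61 + j4.725 V.
Step 3 — Convert to polar: |V_total| = 59.8 V, ∠V_total = 4.5°.

V_total = 59.8∠4.5° V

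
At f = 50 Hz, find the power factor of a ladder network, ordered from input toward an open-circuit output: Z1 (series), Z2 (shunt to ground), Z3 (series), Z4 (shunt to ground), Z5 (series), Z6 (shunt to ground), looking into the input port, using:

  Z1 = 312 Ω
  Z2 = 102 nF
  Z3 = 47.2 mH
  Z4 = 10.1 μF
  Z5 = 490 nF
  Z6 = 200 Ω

Step 1 — Angular frequency: ω = 2π·f = 2π·50 = 314.2 rad/s.
Step 2 — Component impedances:
  Z1: Z = R = 312 Ω
  Z2: Z = 1/(jωC) = -j/(ω·C) = 0 - j3.121e+04 Ω
  Z3: Z = jωL = j·314.2·0.0472 = 0 + j14.83 Ω
  Z4: Z = 1/(jωC) = -j/(ω·C) = 0 - j315.2 Ω
  Z5: Z = 1/(jωC) = -j/(ω·C) = 0 - j6496 Ω
  Z6: Z = R = 200 Ω
Step 3 — Ladder network (open output): work backward from the far end, alternating series and parallel combinations. Z_in = 312.4 - j283.2 Ω = 421.7∠-42.2° Ω.
Step 4 — Power factor: PF = cos(φ) = Re(Z)/|Z| = 312.42/421.65 = 0.7409.
Step 5 — Type: Im(Z) = -283.2 ⇒ leading (phase φ = -42.2°).

PF = 0.7409 (leading, φ = -42.2°)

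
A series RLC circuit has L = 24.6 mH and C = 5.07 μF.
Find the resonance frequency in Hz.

Step 1 — Resonance condition Im(Z)=0 gives ω₀ = 1/√(LC).
Step 2 — ω₀ = 1/√(0.0246·5.07e-06) = 2832 rad/s.
Step 3 — f₀ = ω₀/(2π) = 450.7 Hz.

f₀ = 450.7 Hz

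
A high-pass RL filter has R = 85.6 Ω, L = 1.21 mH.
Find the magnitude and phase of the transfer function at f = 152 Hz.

Step 1 — Angular frequency: ω = 2π·152 = 955 rad/s.
Step 2 — Transfer function: H(jω) = jωL/(R + jωL).
Step 3 — Numerator jωL = j·1.156; denominator R + jωL = 85.6 + j1.156.
Step 4 — H = 0.0001822 + j0.0135.
Step 5 — Magnitude: |H| = 0.0135 (-37.4 dB); phase: φ = 89.2°.

|H| = 0.0135 (-37.4 dB), φ = 89.2°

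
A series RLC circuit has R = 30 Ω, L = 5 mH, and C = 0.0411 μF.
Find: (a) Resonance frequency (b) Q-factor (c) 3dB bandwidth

Step 1 — Resonance: ω₀ = 1/√(LC) = 1/√(0.005·4.11e-08) = 6.976e+04 rad/s.
Step 2 — f₀ = ω₀/(2π) = 1.11e+04 Hz.
Step 3 — Series Q: Q = ω₀L/R = 6.976e+04·0.005/30 = 11.63.
Step 4 — Bandwidth: Δω = ω₀/Q = 6000 rad/s; BW = Δω/(2π) = 954.9 Hz.

(a) f₀ = 1.11e+04 Hz  (b) Q = 11.63  (c) BW = 954.9 Hz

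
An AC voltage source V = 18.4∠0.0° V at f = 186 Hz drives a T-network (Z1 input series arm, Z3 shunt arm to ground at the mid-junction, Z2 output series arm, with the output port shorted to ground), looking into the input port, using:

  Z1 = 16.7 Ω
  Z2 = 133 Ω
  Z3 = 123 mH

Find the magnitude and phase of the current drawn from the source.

Step 1 — Angular frequency: ω = 2π·f = 2π·186 = 1169 rad/s.
Step 2 — Component impedances:
  Z1: Z = R = 16.7 Ω
  Z2: Z = R = 133 Ω
  Z3: Z = jωL = j·1169·0.123 = 0 + j143.7 Ω
Step 3 — With the output port shorted to ground, the output series arm Z2 runs from the junction to ground; the shunt arm Z3 also runs from the junction to ground. They appear in parallel: Z3 || Z2 = 71.66 + j66.3 Ω.
Step 4 — Series with input arm Z1: Z_in = Z1 + (Z3 || Z2) = 88.36 + j66.3 Ω = 110.5∠36.9° Ω.
Step 5 — Source phasor: V = 18.4∠0.0° V = 18.4 V.
Step 6 — Ohm's law: I = V / Z_total = (18.4) / (88.36 + j66.3) = 0.1332 - j0.09997 A.
Step 7 — Convert to polar: |I| = 0.1666 A, ∠I = -36.9°.

I = 0.1666∠-36.9° A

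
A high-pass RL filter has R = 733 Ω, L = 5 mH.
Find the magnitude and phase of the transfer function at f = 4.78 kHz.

Step 1 — Angular frequency: ω = 2π·4780 = 3.003e+04 rad/s.
Step 2 — Transfer function: H(jω) = jωL/(R + jωL).
Step 3 — Numerator jωL = j·150.2; denominator R + jωL = 733 + j150.2.
Step 4 — H = 0.04028 + j0.1966.
Step 5 — Magnitude: |H| = 0.2007 (-13.9 dB); phase: φ = 78.4°.

|H| = 0.2007 (-13.9 dB), φ = 78.4°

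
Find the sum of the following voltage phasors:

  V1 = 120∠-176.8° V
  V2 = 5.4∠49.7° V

Step 1 — Convert each phasor to rectangular form:
  V1 = 120·(cos(-176.8°) + j·sin(-176.8°)) = -119.8 - j6.699 V
  V2 = 5.4·(cos(49.7°) + j·sin(49.7°)) = 3.493 + j4.118 V
Step 2 — Sum components: V_total = -116.3 - j2.58 V.
Step 3 — Convert to polar: |V_total| = 116.3 V, ∠V_total = -178.7°.

V_total = 116.3∠-178.7° V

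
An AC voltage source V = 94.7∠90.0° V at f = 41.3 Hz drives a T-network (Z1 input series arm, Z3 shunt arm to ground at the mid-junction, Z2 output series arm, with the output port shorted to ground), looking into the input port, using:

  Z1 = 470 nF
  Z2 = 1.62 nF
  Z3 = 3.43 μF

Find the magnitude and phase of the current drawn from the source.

Step 1 — Angular frequency: ω = 2π·f = 2π·41.3 = 259.5 rad/s.
Step 2 — Component impedances:
  Z1: Z = 1/(jωC) = -j/(ω·C) = 0 - j8199 Ω
  Z2: Z = 1/(jωC) = -j/(ω·C) = 0 - j2.379e+06 Ω
  Z3: Z = 1/(jωC) = -j/(ω·C) = 0 - j1124 Ω
Step 3 — With the output port shorted to ground, the output series arm Z2 runs from the junction to ground; the shunt arm Z3 also runs from the junction to ground. They appear in parallel: Z3 || Z2 = 0 - j1123 Ω.
Step 4 — Series with input arm Z1: Z_in = Z1 + (Z3 || Z2) = 0 - j9322 Ω = 9322∠-90.0° Ω.
Step 5 — Source phasor: V = 94.7∠90.0° V = 0 + j94.7 V.
Step 6 — Ohm's law: I = V / Z_total = (0 + j94.7) / (0 - j9322) = -0.01016 A.
Step 7 — Convert to polar: |I| = 0.01016 A, ∠I = 180.0°.

I = 0.01016∠180.0° A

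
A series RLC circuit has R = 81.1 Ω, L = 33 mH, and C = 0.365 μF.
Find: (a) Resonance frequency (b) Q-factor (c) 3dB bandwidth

Step 1 — Resonance: ω₀ = 1/√(LC) = 1/√(0.033·3.65e-07) = 9112 rad/s.
Step 2 — f₀ = ω₀/(2π) = 1450 Hz.
Step 3 — Series Q: Q = ω₀L/R = 9112·0.033/81.1 = 3.708.
Step 4 — Bandwidth: Δω = ω₀/Q = 2458 rad/s; BW = Δω/(2π) = 391.1 Hz.

(a) f₀ = 1450 Hz  (b) Q = 3.708  (c) BW = 391.1 Hz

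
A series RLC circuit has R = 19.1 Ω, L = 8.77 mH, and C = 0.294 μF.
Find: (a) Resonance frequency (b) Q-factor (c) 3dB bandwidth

Step 1 — Resonance: ω₀ = 1/√(LC) = 1/√(0.00877·2.94e-07) = 1.969e+04 rad/s.
Step 2 — f₀ = ω₀/(2π) = 3134 Hz.
Step 3 — Series Q: Q = ω₀L/R = 1.969e+04·0.00877/19.1 = 9.043.
Step 4 — Bandwidth: Δω = ω₀/Q = 2178 rad/s; BW = Δω/(2π) = 346.6 Hz.

(a) f₀ = 3134 Hz  (b) Q = 9.043  (c) BW = 346.6 Hz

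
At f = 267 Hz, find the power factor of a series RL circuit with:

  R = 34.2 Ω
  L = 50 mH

Step 1 — Angular frequency: ω = 2π·f = 2π·267 = 1678 rad/s.
Step 2 — Component impedances:
  R: Z = R = 34.2 Ω
  L: Z = jωL = j·1678·0.05 = 0 + j83.88 Ω
Step 3 — Series combination: Z_total = R + L = 34.2 + j83.88 Ω = 90.58∠67.8° Ω.
Step 4 — Power factor: PF = cos(φ) = Re(Z)/|Z| = 34.2/90.585 = 0.3775.
Step 5 — Type: Im(Z) = 83.88 ⇒ lagging (phase φ = 67.8°).

PF = 0.3775 (lagging, φ = 67.8°)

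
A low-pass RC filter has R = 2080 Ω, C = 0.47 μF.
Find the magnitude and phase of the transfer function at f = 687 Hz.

Step 1 — Angular frequency: ω = 2π·687 = 4317 rad/s.
Step 2 — Transfer function: H(jω) = 1/(1 + jωRC).
Step 3 — Denominator: 1 + jωRC = 1 + j·4317·2080·4.7e-07 = 1 + j4.22.
Step 4 — H = 0.05317 - j0.2244.
Step 5 — Magnitude: |H| = 0.2306 (-12.7 dB); phase: φ = -76.7°.

|H| = 0.2306 (-12.7 dB), φ = -76.7°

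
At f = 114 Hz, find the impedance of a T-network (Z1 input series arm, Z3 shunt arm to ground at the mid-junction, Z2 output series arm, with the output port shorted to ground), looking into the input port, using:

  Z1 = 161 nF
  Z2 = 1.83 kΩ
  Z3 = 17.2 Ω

Step 1 — Angular frequency: ω = 2π·f = 2π·114 = 716.3 rad/s.
Step 2 — Component impedances:
  Z1: Z = 1/(jωC) = -j/(ω·C) = 0 - j8671 Ω
  Z2: Z = R = 1830 Ω
  Z3: Z = R = 17.2 Ω
Step 3 — With the output port shorted to ground, the output series arm Z2 runs from the junction to ground; the shunt arm Z3 also runs from the junction to ground. They appear in parallel: Z3 || Z2 = 17.04 Ω.
Step 4 — Series with input arm Z1: Z_in = Z1 + (Z3 || Z2) = 17.04 - j8671 Ω = 8671∠-89.9° Ω.

Z = 17.04 - j8671 Ω = 8671∠-89.9° Ω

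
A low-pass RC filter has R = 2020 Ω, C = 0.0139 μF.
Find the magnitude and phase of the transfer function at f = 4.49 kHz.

Step 1 — Angular frequency: ω = 2π·4490 = 2.821e+04 rad/s.
Step 2 — Transfer function: H(jω) = 1/(1 + jωRC).
Step 3 — Denominator: 1 + jωRC = 1 + j·2.821e+04·2020·1.39e-08 = 1 + j0.7921.
Step 4 — H = 0.6145 - j0.4867.
Step 5 — Magnitude: |H| = 0.7839 (-2.1 dB); phase: φ = -38.4°.

|H| = 0.7839 (-2.1 dB), φ = -38.4°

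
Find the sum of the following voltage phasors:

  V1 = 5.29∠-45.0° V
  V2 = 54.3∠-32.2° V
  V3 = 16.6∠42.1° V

Step 1 — Convert each phasor to rectangular form:
  V1 = 5.29·(cos(-45.0°) + j·sin(-45.0°)) = 3.741 - j3.741 V
  V2 = 54.3·(cos(-32.2°) + j·sin(-32.2°)) = 45.95 - j28.94 V
  V3 = 16.6·(cos(42.1°) + j·sin(42.1°)) = 12.32 + j11.13 V
Step 2 — Sum components: V_total = 62.01 - j21.55 V.
Step 3 — Convert to polar: |V_total| = 65.64 V, ∠V_total = -19.2°.

V_total = 65.64∠-19.2° V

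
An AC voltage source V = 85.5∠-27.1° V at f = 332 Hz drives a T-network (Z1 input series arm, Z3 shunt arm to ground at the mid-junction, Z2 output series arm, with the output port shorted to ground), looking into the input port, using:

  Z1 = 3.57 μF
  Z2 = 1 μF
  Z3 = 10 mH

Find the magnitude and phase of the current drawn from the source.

Step 1 — Angular frequency: ω = 2π·f = 2π·332 = 2086 rad/s.
Step 2 — Component impedances:
  Z1: Z = 1/(jωC) = -j/(ω·C) = 0 - j134.3 Ω
  Z2: Z = 1/(jωC) = -j/(ω·C) = 0 - j479.4 Ω
  Z3: Z = jωL = j·2086·0.01 = 0 + j20.86 Ω
Step 3 — With the output port shorted to ground, the output series arm Z2 runs from the junction to ground; the shunt arm Z3 also runs from the junction to ground. They appear in parallel: Z3 || Z2 = 0 + j21.81 Ω.
Step 4 — Series with input arm Z1: Z_in = Z1 + (Z3 || Z2) = 0 - j112.5 Ω = 112.5∠-90.0° Ω.
Step 5 — Source phasor: V = 85.5∠-27.1° V = 76.11 - j38.95 V.
Step 6 — Ohm's law: I = V / Z_total = (76.11 - j38.95) / (0 - j112.5) = 0.3463 + j0.6767 A.
Step 7 — Convert to polar: |I| = 0.7602 A, ∠I = 62.9°.

I = 0.7602∠62.9° A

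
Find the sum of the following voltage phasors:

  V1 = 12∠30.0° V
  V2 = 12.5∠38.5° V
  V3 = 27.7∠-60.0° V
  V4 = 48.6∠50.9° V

Step 1 — Convert each phasor to rectangular form:
  V1 = 12·(cos(30.0°) + j·sin(30.0°)) = 10.39 + j6 V
  V2 = 12.5·(cos(38.5°) + j·sin(38.5°)) = 9.783 + j7.781 V
  V3 = 27.7·(cos(-60.0°) + j·sin(-60.0°)) = 13.85 - j23.99 V
  V4 = 48.6·(cos(50.9°) + j·sin(50.9°)) = 30.65 + j37.72 V
Step 2 — Sum components: V_total = 64.68 + j27.51 V.
Step 3 — Convert to polar: |V_total| = 70.28 V, ∠V_total = 23.0°.

V_total = 70.28∠23.0° V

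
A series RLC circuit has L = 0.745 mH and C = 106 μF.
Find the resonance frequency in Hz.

Step 1 — Resonance condition Im(Z)=0 gives ω₀ = 1/√(LC).
Step 2 — ω₀ = 1/√(0.000745·0.000106) = 3559 rad/s.
Step 3 — f₀ = ω₀/(2π) = 566.4 Hz.

f₀ = 566.4 Hz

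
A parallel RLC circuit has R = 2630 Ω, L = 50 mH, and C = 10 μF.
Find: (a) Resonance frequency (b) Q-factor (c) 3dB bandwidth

Step 1 — Resonance: ω₀ = 1/√(LC) = 1/√(0.05·1e-05) = 1414 rad/s.
Step 2 — f₀ = ω₀/(2π) = 225.1 Hz.
Step 3 — Parallel Q: Q = R/(ω₀L) = 2630/(1414·0.05) = 37.19.
Step 4 — Bandwidth: Δω = ω₀/Q = 38.02 rad/s; BW = Δω/(2π) = 6.052 Hz.

(a) f₀ = 225.1 Hz  (b) Q = 37.19  (c) BW = 6.052 Hz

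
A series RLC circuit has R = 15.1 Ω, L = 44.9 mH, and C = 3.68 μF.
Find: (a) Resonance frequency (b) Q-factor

Step 1 — Resonance condition Im(Z)=0 gives ω₀ = 1/√(LC).
Step 2 — ω₀ = 1/√(0.0449·3.68e-06) = 2460 rad/s.
Step 3 — f₀ = ω₀/(2π) = 391.5 Hz.
Step 4 — Series Q: Q = ω₀L/R = 2460·0.0449/15.1 = 7.315.

(a) f₀ = 391.5 Hz  (b) Q = 7.315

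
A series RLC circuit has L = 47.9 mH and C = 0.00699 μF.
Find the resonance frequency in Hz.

Step 1 — Resonance condition Im(Z)=0 gives ω₀ = 1/√(LC).
Step 2 — ω₀ = 1/√(0.0479·6.99e-09) = 5.465e+04 rad/s.
Step 3 — f₀ = ω₀/(2π) = 8698 Hz.

f₀ = 8698 Hz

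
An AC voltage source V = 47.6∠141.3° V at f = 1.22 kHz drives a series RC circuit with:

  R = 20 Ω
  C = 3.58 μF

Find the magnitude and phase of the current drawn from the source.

Step 1 — Angular frequency: ω = 2π·f = 2π·1220 = 7665 rad/s.
Step 2 — Component impedances:
  R: Z = R = 20 Ω
  C: Z = 1/(jωC) = -j/(ω·C) = 0 - j36.44 Ω
Step 3 — Series combination: Z_total = R + C = 20 - j36.44 Ω = 41.57∠-61.2° Ω.
Step 4 — Source phasor: V = 47.6∠141.3° V = -37.15 + j29.76 V.
Step 5 — Ohm's law: I = V / Z_total = (-37.15 + j29.76) / (20 - j36.44) = -1.058 - j0.439 A.
Step 6 — Convert to polar: |I| = 1.145 A, ∠I = -157.5°.

I = 1.145∠-157.5° A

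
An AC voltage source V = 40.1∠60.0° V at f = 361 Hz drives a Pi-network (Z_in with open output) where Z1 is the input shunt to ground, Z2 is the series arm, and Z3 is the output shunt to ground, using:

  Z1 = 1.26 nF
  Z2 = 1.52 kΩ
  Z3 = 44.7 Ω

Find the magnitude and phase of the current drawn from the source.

Step 1 — Angular frequency: ω = 2π·f = 2π·361 = 2268 rad/s.
Step 2 — Component impedances:
  Z1: Z = 1/(jωC) = -j/(ω·C) = 0 - j3.499e+05 Ω
  Z2: Z = R = 1520 Ω
  Z3: Z = R = 44.7 Ω
Step 3 — With open output, the series arm Z2 and the output shunt Z3 appear in series to ground: Z2 + Z3 = 1565 Ω.
Step 4 — Parallel with input shunt Z1: Z_in = Z1 || (Z2 + Z3) = 1565 - j6.997 Ω = 1565∠-0.3° Ω.
Step 5 — Source phasor: V = 40.1∠60.0° V = 20.05 + j34.73 V.
Step 6 — Ohm's law: I = V / Z_total = (20.05 + j34.73) / (1565 - j6.997) = 0.01271 + j0.02225 A.
Step 7 — Convert to polar: |I| = 0.02563 A, ∠I = 60.3°.

I = 0.02563∠60.3° A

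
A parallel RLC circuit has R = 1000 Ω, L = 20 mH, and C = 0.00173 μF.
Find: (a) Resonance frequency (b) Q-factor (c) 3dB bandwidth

Step 1 — Resonance: ω₀ = 1/√(LC) = 1/√(0.02·1.73e-09) = 1.7e+05 rad/s.
Step 2 — f₀ = ω₀/(2π) = 2.706e+04 Hz.
Step 3 — Parallel Q: Q = R/(ω₀L) = 1000/(1.7e+05·0.02) = 0.2941.
Step 4 — Bandwidth: Δω = ω₀/Q = 5.78e+05 rad/s; BW = Δω/(2π) = 9.2e+04 Hz.

(a) f₀ = 2.706e+04 Hz  (b) Q = 0.2941  (c) BW = 9.2e+04 Hz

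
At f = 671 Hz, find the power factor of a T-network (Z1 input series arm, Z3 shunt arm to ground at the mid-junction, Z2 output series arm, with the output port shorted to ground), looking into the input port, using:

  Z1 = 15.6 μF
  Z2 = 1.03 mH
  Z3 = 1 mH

Step 1 — Angular frequency: ω = 2π·f = 2π·671 = 4216 rad/s.
Step 2 — Component impedances:
  Z1: Z = 1/(jωC) = -j/(ω·C) = 0 - j15.2 Ω
  Z2: Z = jωL = j·4216·0.00103 = 0 + j4.342 Ω
  Z3: Z = jωL = j·4216·0.001 = 0 + j4.216 Ω
Step 3 — With the output port shorted to ground, the output series arm Z2 runs from the junction to ground; the shunt arm Z3 also runs from the junction to ground. They appear in parallel: Z3 || Z2 = 0 + j2.139 Ω.
Step 4 — Series with input arm Z1: Z_in = Z1 + (Z3 || Z2) = 0 - j13.07 Ω = 13.07∠-90.0° Ω.
Step 5 — Power factor: PF = cos(φ) = Re(Z)/|Z| = 0/13.07 = 0.
Step 6 — Type: Im(Z) = -13.07 ⇒ leading (phase φ = -90.0°).

PF = 0 (leading, φ = -90.0°)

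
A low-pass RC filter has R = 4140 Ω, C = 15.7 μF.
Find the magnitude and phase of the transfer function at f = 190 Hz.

Step 1 — Angular frequency: ω = 2π·190 = 1194 rad/s.
Step 2 — Transfer function: H(jω) = 1/(1 + jωRC).
Step 3 — Denominator: 1 + jωRC = 1 + j·1194·4140·1.57e-05 = 1 + j77.59.
Step 4 — H = 0.0001661 - j0.01289.
Step 5 — Magnitude: |H| = 0.01289 (-37.8 dB); phase: φ = -89.3°.

|H| = 0.01289 (-37.8 dB), φ = -89.3°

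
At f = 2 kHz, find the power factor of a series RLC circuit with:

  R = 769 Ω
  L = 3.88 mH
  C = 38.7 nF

Step 1 — Angular frequency: ω = 2π·f = 2π·2000 = 1.257e+04 rad/s.
Step 2 — Component impedances:
  R: Z = R = 769 Ω
  L: Z = jωL = j·1.257e+04·0.00388 = 0 + j48.76 Ω
  C: Z = 1/(jωC) = -j/(ω·C) = 0 - j2056 Ω
Step 3 — Series combination: Z_total = R + L + C = 769 - j2008 Ω = 2150∠-69.0° Ω.
Step 4 — Power factor: PF = cos(φ) = Re(Z)/|Z| = 769/2150 = 0.3577.
Step 5 — Type: Im(Z) = -2008 ⇒ leading (phase φ = -69.0°).

PF = 0.3577 (leading, φ = -69.0°)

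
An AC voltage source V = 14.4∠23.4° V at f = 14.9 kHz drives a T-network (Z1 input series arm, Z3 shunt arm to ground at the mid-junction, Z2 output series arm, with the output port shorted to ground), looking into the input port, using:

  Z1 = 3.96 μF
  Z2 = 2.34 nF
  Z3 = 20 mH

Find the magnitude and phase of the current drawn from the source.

Step 1 — Angular frequency: ω = 2π·f = 2π·1.49e+04 = 9.362e+04 rad/s.
Step 2 — Component impedances:
  Z1: Z = 1/(jωC) = -j/(ω·C) = 0 - j2.697 Ω
  Z2: Z = 1/(jωC) = -j/(ω·C) = 0 - j4565 Ω
  Z3: Z = jωL = j·9.362e+04·0.02 = 0 + j1872 Ω
Step 3 — With the output port shorted to ground, the output series arm Z2 runs from the junction to ground; the shunt arm Z3 also runs from the junction to ground. They appear in parallel: Z3 || Z2 = 0 + j3175 Ω.
Step 4 — Series with input arm Z1: Z_in = Z1 + (Z3 || Z2) = 0 + j3172 Ω = 3172∠90.0° Ω.
Step 5 — Source phasor: V = 14.4∠23.4° V = 13.22 + j5.719 V.
Step 6 — Ohm's law: I = V / Z_total = (13.22 + j5.719) / (0 + j3172) = 0.001803 - j0.004167 A.
Step 7 — Convert to polar: |I| = 0.00454 A, ∠I = -66.6°.

I = 0.00454∠-66.6° A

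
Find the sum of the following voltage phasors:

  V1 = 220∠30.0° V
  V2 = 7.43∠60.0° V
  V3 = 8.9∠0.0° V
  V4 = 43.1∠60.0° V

Step 1 — Convert each phasor to rectangular form:
  V1 = 220·(cos(30.0°) + j·sin(30.0°)) = 190.5 + j110 V
  V2 = 7.43·(cos(60.0°) + j·sin(60.0°)) = 3.715 + j6.435 V
  V3 = 8.9·(cos(0.0°) + j·sin(0.0°)) = 8.9 V
  V4 = 43.1·(cos(60.0°) + j·sin(60.0°)) = 21.55 + j37.33 V
Step 2 — Sum components: V_total = 224.7 + j153.8 V.
Step 3 — Convert to polar: |V_total| = 272.3 V, ∠V_total = 34.4°.

V_total = 272.3∠34.4° V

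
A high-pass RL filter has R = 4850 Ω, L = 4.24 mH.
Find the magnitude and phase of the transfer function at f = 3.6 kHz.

Step 1 — Angular frequency: ω = 2π·3600 = 2.262e+04 rad/s.
Step 2 — Transfer function: H(jω) = jωL/(R + jωL).
Step 3 — Numerator jωL = j·95.91; denominator R + jωL = 4850 + j95.91.
Step 4 — H = 0.0003909 + j0.01977.
Step 5 — Magnitude: |H| = 0.01977 (-34.1 dB); phase: φ = 88.9°.

|H| = 0.01977 (-34.1 dB), φ = 88.9°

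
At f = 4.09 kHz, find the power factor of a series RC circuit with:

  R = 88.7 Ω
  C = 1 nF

Step 1 — Angular frequency: ω = 2π·f = 2π·4090 = 2.57e+04 rad/s.
Step 2 — Component impedances:
  R: Z = R = 88.7 Ω
  C: Z = 1/(jωC) = -j/(ω·C) = 0 - j3.891e+04 Ω
Step 3 — Series combination: Z_total = R + C = 88.7 - j3.891e+04 Ω = 3.891e+04∠-89.9° Ω.
Step 4 — Power factor: PF = cos(φ) = Re(Z)/|Z| = 88.7/38913 = 0.002279.
Step 5 — Type: Im(Z) = -3.891e+04 ⇒ leading (phase φ = -89.9°).

PF = 0.002279 (leading, φ = -89.9°)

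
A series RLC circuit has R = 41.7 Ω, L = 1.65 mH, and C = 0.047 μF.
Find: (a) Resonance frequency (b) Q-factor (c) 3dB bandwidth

Step 1 — Resonance: ω₀ = 1/√(LC) = 1/√(0.00165·4.7e-08) = 1.136e+05 rad/s.
Step 2 — f₀ = ω₀/(2π) = 1.807e+04 Hz.
Step 3 — Series Q: Q = ω₀L/R = 1.136e+05·0.00165/41.7 = 4.493.
Step 4 — Bandwidth: Δω = ω₀/Q = 2.527e+04 rad/s; BW = Δω/(2π) = 4022 Hz.

(a) f₀ = 1.807e+04 Hz  (b) Q = 4.493  (c) BW = 4022 Hz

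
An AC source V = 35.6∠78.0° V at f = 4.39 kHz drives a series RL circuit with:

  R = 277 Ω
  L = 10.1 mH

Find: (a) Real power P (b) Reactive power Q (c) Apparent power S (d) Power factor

Step 1 — Angular frequency: ω = 2π·f = 2π·4390 = 2.758e+04 rad/s.
Step 2 — Component impedances:
  R: Z = R = 277 Ω
  L: Z = jωL = j·2.758e+04·0.0101 = 0 + j278.6 Ω
Step 3 — Series combination: Z_total = R + L = 277 + j278.6 Ω = 392.9∠45.2° Ω.
Step 4 — Source phasor: V = 35.6∠78.0° V = 7.402 + j34.82 V.
Step 5 — Current: I = V / Z = 0.07614 + j0.04914 A = 0.09062∠32.8° A.
Step 6 — Complex power: S = V·I* = 2.275 + j2.288 VA.
Step 7 — Real power: P = Re(S) = 2.275 W.
Step 8 — Reactive power: Q = Im(S) = 2.288 VAR.
Step 9 — Apparent power: |S| = 3.226 VA.
Step 10 — Power factor: PF = P/|S| = 0.7051 (lagging).

(a) P = 2.275 W  (b) Q = 2.288 VAR  (c) S = 3.226 VA  (d) PF = 0.7051 (lagging)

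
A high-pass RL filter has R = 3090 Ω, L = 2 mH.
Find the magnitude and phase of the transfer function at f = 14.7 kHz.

Step 1 — Angular frequency: ω = 2π·1.47e+04 = 9.236e+04 rad/s.
Step 2 — Transfer function: H(jω) = jωL/(R + jωL).
Step 3 — Numerator jωL = j·184.7; denominator R + jωL = 3090 + j184.7.
Step 4 — H = 0.003561 + j0.05957.
Step 5 — Magnitude: |H| = 0.05968 (-24.5 dB); phase: φ = 86.6°.

|H| = 0.05968 (-24.5 dB), φ = 86.6°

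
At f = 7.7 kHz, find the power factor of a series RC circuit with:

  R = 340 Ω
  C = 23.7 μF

Step 1 — Angular frequency: ω = 2π·f = 2π·7700 = 4.838e+04 rad/s.
Step 2 — Component impedances:
  R: Z = R = 340 Ω
  C: Z = 1/(jωC) = -j/(ω·C) = 0 - j0.8721 Ω
Step 3 — Series combination: Z_total = R + C = 340 - j0.8721 Ω = 340∠-0.1° Ω.
Step 4 — Power factor: PF = cos(φ) = Re(Z)/|Z| = 340/340 = 1.
Step 5 — Type: Im(Z) = -0.8721 ⇒ leading (phase φ = -0.1°).

PF = 1 (leading, φ = -0.1°)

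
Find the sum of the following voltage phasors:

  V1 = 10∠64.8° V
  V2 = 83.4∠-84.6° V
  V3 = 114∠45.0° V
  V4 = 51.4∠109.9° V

Step 1 — Convert each phasor to rectangular form:
  V1 = 10·(cos(64.8°) + j·sin(64.8°)) = 4.258 + j9.048 V
  V2 = 83.4·(cos(-84.6°) + j·sin(-84.6°)) = 7.849 - j83.03 V
  V3 = 114·(cos(45.0°) + j·sin(45.0°)) = 80.61 + j80.61 V
  V4 = 51.4·(cos(109.9°) + j·sin(109.9°)) = -17.5 + j48.33 V
Step 2 — Sum components: V_total = 75.22 + j54.96 V.
Step 3 — Convert to polar: |V_total| = 93.16 V, ∠V_total = 36.2°.

V_total = 93.16∠36.2° V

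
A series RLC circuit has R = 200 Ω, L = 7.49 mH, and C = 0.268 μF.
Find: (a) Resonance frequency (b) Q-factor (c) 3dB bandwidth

Step 1 — Resonance: ω₀ = 1/√(LC) = 1/√(0.00749·2.68e-07) = 2.232e+04 rad/s.
Step 2 — f₀ = ω₀/(2π) = 3552 Hz.
Step 3 — Series Q: Q = ω₀L/R = 2.232e+04·0.00749/200 = 0.8359.
Step 4 — Bandwidth: Δω = ω₀/Q = 2.67e+04 rad/s; BW = Δω/(2π) = 4250 Hz.

(a) f₀ = 3552 Hz  (b) Q = 0.8359  (c) BW = 4250 Hz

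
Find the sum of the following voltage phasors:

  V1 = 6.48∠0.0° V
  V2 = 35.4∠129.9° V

Step 1 — Convert each phasor to rectangular form:
  V1 = 6.48·(cos(0.0°) + j·sin(0.0°)) = 6.48 V
  V2 = 35.4·(cos(129.9°) + j·sin(129.9°)) = -22.71 + j27.16 V
Step 2 — Sum components: V_total = -16.23 + j27.16 V.
Step 3 — Convert to polar: |V_total| = 31.64 V, ∠V_total = 120.9°.

V_total = 31.64∠120.9° V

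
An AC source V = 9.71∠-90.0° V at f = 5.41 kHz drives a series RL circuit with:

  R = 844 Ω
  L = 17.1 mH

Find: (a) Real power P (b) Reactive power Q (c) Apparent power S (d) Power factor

Step 1 — Angular frequency: ω = 2π·f = 2π·5410 = 3.399e+04 rad/s.
Step 2 — Component impedances:
  R: Z = R = 844 Ω
  L: Z = jωL = j·3.399e+04·0.0171 = 0 + j581.3 Ω
Step 3 — Series combination: Z_total = R + L = 844 + j581.3 Ω = 1025∠34.6° Ω.
Step 4 — Source phasor: V = 9.71∠-90.0° V = 0 - j9.71 V.
Step 5 — Current: I = V / Z = -0.005374 - j0.007803 A = 0.009475∠-124.6° A.
Step 6 — Complex power: S = V·I* = 0.07577 + j0.05218 VA.
Step 7 — Real power: P = Re(S) = 0.07577 W.
Step 8 — Reactive power: Q = Im(S) = 0.05218 VAR.
Step 9 — Apparent power: |S| = 0.092 VA.
Step 10 — Power factor: PF = P/|S| = 0.8236 (lagging).

(a) P = 0.07577 W  (b) Q = 0.05218 VAR  (c) S = 0.092 VA  (d) PF = 0.8236 (lagging)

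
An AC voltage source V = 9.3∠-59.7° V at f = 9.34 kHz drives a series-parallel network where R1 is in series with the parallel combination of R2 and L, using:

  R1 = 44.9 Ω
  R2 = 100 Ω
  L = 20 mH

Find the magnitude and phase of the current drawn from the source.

Step 1 — Angular frequency: ω = 2π·f = 2π·9340 = 5.868e+04 rad/s.
Step 2 — Component impedances:
  R1: Z = R = 44.9 Ω
  R2: Z = R = 100 Ω
  L: Z = jωL = j·5.868e+04·0.02 = 0 + j1174 Ω
Step 3 — Parallel branch: R2 || L = 1/(1/R2 + 1/L) = 99.28 + j8.459 Ω.
Step 4 — Series with R1: Z_total = R1 + (R2 || L) = 144.2 + j8.459 Ω = 144.4∠3.4° Ω.
Step 5 — Source phasor: V = 9.3∠-59.7° V = 4.692 - j8.03 V.
Step 6 — Ohm's law: I = V / Z_total = (4.692 - j8.03) / (144.2 + j8.459) = 0.02918 - j0.0574 A.
Step 7 — Convert to polar: |I| = 0.06439 A, ∠I = -63.1°.

I = 0.06439∠-63.1° A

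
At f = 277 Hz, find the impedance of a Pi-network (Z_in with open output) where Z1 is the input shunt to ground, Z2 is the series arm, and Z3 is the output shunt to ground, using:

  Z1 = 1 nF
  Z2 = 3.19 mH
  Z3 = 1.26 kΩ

Step 1 — Angular frequency: ω = 2π·f = 2π·277 = 1740 rad/s.
Step 2 — Component impedances:
  Z1: Z = 1/(jωC) = -j/(ω·C) = 0 - j5.746e+05 Ω
  Z2: Z = jωL = j·1740·0.00319 = 0 + j5.552 Ω
  Z3: Z = R = 1260 Ω
Step 3 — With open output, the series arm Z2 and the output shunt Z3 appear in series to ground: Z2 + Z3 = 1260 + j5.552 Ω.
Step 4 — Parallel with input shunt Z1: Z_in = Z1 || (Z2 + Z3) = 1260 + j2.789 Ω = 1260∠0.1° Ω.

Z = 1260 + j2.789 Ω = 1260∠0.1° Ω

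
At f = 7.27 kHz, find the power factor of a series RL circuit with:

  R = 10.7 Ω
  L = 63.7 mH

Step 1 — Angular frequency: ω = 2π·f = 2π·7270 = 4.568e+04 rad/s.
Step 2 — Component impedances:
  R: Z = R = 10.7 Ω
  L: Z = jωL = j·4.568e+04·0.0637 = 0 + j2910 Ω
Step 3 — Series combination: Z_total = R + L = 10.7 + j2910 Ω = 2910∠89.8° Ω.
Step 4 — Power factor: PF = cos(φ) = Re(Z)/|Z| = 10.7/2910 = 0.003677.
Step 5 — Type: Im(Z) = 2910 ⇒ lagging (phase φ = 89.8°).

PF = 0.003677 (lagging, φ = 89.8°)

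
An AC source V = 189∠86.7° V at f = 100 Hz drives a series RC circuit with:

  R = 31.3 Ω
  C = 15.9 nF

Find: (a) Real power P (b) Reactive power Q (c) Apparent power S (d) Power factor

Step 1 — Angular frequency: ω = 2π·f = 2π·100 = 628.3 rad/s.
Step 2 — Component impedances:
  R: Z = R = 31.3 Ω
  C: Z = 1/(jωC) = -j/(ω·C) = 0 - j1.001e+05 Ω
Step 3 — Series combination: Z_total = R + C = 31.3 - j1.001e+05 Ω = 1.001e+05∠-90.0° Ω.
Step 4 — Source phasor: V = 189∠86.7° V = 10.88 + j188.7 V.
Step 5 — Current: I = V / Z = -0.001885 + j0.0001093 A = 0.001888∠176.7° A.
Step 6 — Complex power: S = V·I* = 0.0001116 - j0.3569 VA.
Step 7 — Real power: P = Re(S) = 0.0001116 W.
Step 8 — Reactive power: Q = Im(S) = -0.3569 VAR.
Step 9 — Apparent power: |S| = 0.3569 VA.
Step 10 — Power factor: PF = P/|S| = 0.0003127 (leading).

(a) P = 0.0001116 W  (b) Q = -0.3569 VAR  (c) S = 0.3569 VA  (d) PF = 0.0003127 (leading)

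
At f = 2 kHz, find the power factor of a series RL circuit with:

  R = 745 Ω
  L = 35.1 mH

Step 1 — Angular frequency: ω = 2π·f = 2π·2000 = 1.257e+04 rad/s.
Step 2 — Component impedances:
  R: Z = R = 745 Ω
  L: Z = jωL = j·1.257e+04·0.0351 = 0 + j441.1 Ω
Step 3 — Series combination: Z_total = R + L = 745 + j441.1 Ω = 865.8∠30.6° Ω.
Step 4 — Power factor: PF = cos(φ) = Re(Z)/|Z| = 745/865.8 = 0.8605.
Step 5 — Type: Im(Z) = 441.1 ⇒ lagging (phase φ = 30.6°).

PF = 0.8605 (lagging, φ = 30.6°)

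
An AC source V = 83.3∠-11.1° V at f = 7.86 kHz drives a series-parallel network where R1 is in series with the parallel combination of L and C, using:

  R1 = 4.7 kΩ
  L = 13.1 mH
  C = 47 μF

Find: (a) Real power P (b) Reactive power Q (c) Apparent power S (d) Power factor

Step 1 — Angular frequency: ω = 2π·f = 2π·7860 = 4.939e+04 rad/s.
Step 2 — Component impedances:
  R1: Z = R = 4700 Ω
  L: Z = jωL = j·4.939e+04·0.0131 = 0 + j647 Ω
  C: Z = 1/(jωC) = -j/(ω·C) = 0 - j0.4308 Ω
Step 3 — Parallel branch: L || C = 1/(1/L + 1/C) = 0 - j0.4311 Ω.
Step 4 — Series with R1: Z_total = R1 + (L || C) = 4700 - j0.4311 Ω = 4700∠-0.0° Ω.
Step 5 — Source phasor: V = 83.3∠-11.1° V = 81.74 - j16.04 V.
Step 6 — Current: I = V / Z = 0.01739 - j0.003411 A = 0.01772∠-11.1° A.
Step 7 — Complex power: S = V·I* = 1.476 - j0.0001354 VA.
Step 8 — Real power: P = Re(S) = 1.476 W.
Step 9 — Reactive power: Q = Im(S) = -0.0001354 VAR.
Step 10 — Apparent power: |S| = 1.476 VA.
Step 11 — Power factor: PF = P/|S| = 1 (leading).

(a) P = 1.476 W  (b) Q = -0.0001354 VAR  (c) S = 1.476 VA  (d) PF = 1 (leading)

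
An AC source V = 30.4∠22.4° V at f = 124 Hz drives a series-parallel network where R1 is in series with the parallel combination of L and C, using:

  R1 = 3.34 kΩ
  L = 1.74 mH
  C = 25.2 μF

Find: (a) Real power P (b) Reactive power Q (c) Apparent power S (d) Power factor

Step 1 — Angular frequency: ω = 2π·f = 2π·124 = 779.1 rad/s.
Step 2 — Component impedances:
  R1: Z = R = 3340 Ω
  L: Z = jωL = j·779.1·0.00174 = 0 + j1.356 Ω
  C: Z = 1/(jωC) = -j/(ω·C) = 0 - j50.93 Ω
Step 3 — Parallel branch: L || C = 1/(1/L + 1/C) = 0 + j1.393 Ω.
Step 4 — Series with R1: Z_total = R1 + (L || C) = 3340 + j1.393 Ω = 3340∠0.0° Ω.
Step 5 — Source phasor: V = 30.4∠22.4° V = 28.11 + j11.58 V.
Step 6 — Current: I = V / Z = 0.008416 + j0.003465 A = 0.009102∠22.4° A.
Step 7 — Complex power: S = V·I* = 0.2767 + j0.0001154 VA.
Step 8 — Real power: P = Re(S) = 0.2767 W.
Step 9 — Reactive power: Q = Im(S) = 0.0001154 VAR.
Step 10 — Apparent power: |S| = 0.2767 VA.
Step 11 — Power factor: PF = P/|S| = 1 (lagging).

(a) P = 0.2767 W  (b) Q = 0.0001154 VAR  (c) S = 0.2767 VA  (d) PF = 1 (lagging)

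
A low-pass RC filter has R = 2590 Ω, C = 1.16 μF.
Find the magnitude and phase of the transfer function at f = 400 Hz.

Step 1 — Angular frequency: ω = 2π·400 = 2513 rad/s.
Step 2 — Transfer function: H(jω) = 1/(1 + jωRC).
Step 3 — Denominator: 1 + jωRC = 1 + j·2513·2590·1.16e-06 = 1 + j7.551.
Step 4 — H = 0.01724 - j0.1302.
Step 5 — Magnitude: |H| = 0.1313 (-17.6 dB); phase: φ = -82.5°.

|H| = 0.1313 (-17.6 dB), φ = -82.5°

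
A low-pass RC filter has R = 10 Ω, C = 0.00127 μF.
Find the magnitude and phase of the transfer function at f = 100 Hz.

Step 1 — Angular frequency: ω = 2π·100 = 628.3 rad/s.
Step 2 — Transfer function: H(jω) = 1/(1 + jωRC).
Step 3 — Denominator: 1 + jωRC = 1 + j·628.3·10·1.27e-09 = 1 + j7.98e-06.
Step 4 — H = 1 - j7.98e-06.
Step 5 — Magnitude: |H| = 1 (-0.0 dB); phase: φ = -0.0°.

|H| = 1 (-0.0 dB), φ = -0.0°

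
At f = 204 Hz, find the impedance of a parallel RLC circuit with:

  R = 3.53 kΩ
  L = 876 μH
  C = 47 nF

Step 1 — Angular frequency: ω = 2π·f = 2π·204 = 1282 rad/s.
Step 2 — Component impedances:
  R: Z = R = 3530 Ω
  L: Z = jωL = j·1282·0.000876 = 0 + j1.123 Ω
  C: Z = 1/(jωC) = -j/(ω·C) = 0 - j1.66e+04 Ω
Step 3 — Parallel combination: 1/Z_total = 1/R + 1/L + 1/C; Z_total = 0.0003572 + j1.123 Ω = 1.123∠90.0° Ω.

Z = 0.0003572 + j1.123 Ω = 1.123∠90.0° Ω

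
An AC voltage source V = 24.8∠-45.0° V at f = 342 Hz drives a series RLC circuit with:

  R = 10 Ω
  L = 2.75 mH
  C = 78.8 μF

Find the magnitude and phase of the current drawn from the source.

Step 1 — Angular frequency: ω = 2π·f = 2π·342 = 2149 rad/s.
Step 2 — Component impedances:
  R: Z = R = 10 Ω
  L: Z = jωL = j·2149·0.00275 = 0 + j5.909 Ω
  C: Z = 1/(jωC) = -j/(ω·C) = 0 - j5.906 Ω
Step 3 — Series combination: Z_total = R + L + C = 10 + j0.003684 Ω = 10∠0.0° Ω.
Step 4 — Source phasor: V = 24.8∠-45.0° V = 17.54 - j17.54 V.
Step 5 — Ohm's law: I = V / Z_total = (17.54 - j17.54) / (10 + j0.003684) = 1.753 - j1.754 A.
Step 6 — Convert to polar: |I| = 2.48 A, ∠I = -45.0°.

I = 2.48∠-45.0° A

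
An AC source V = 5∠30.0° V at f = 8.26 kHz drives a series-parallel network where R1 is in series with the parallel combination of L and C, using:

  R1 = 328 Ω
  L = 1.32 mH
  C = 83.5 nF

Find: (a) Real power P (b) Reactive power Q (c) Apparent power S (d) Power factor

Step 1 — Angular frequency: ω = 2π·f = 2π·8260 = 5.19e+04 rad/s.
Step 2 — Component impedances:
  R1: Z = R = 328 Ω
  L: Z = jωL = j·5.19e+04·0.00132 = 0 + j68.51 Ω
  C: Z = 1/(jωC) = -j/(ω·C) = 0 - j230.8 Ω
Step 3 — Parallel branch: L || C = 1/(1/L + 1/C) = 0 + j97.43 Ω.
Step 4 — Series with R1: Z_total = R1 + (L || C) = 328 + j97.43 Ω = 342.2∠16.5° Ω.
Step 5 — Source phasor: V = 5∠30.0° V = 4.33 + j2.5 V.
Step 6 — Current: I = V / Z = 0.01421 + j0.0034 A = 0.01461∠13.5° A.
Step 7 — Complex power: S = V·I* = 0.07004 + j0.02081 VA.
Step 8 — Real power: P = Re(S) = 0.07004 W.
Step 9 — Reactive power: Q = Im(S) = 0.02081 VAR.
Step 10 — Apparent power: |S| = 0.07306 VA.
Step 11 — Power factor: PF = P/|S| = 0.9586 (lagging).

(a) P = 0.07004 W  (b) Q = 0.02081 VAR  (c) S = 0.07306 VA  (d) PF = 0.9586 (lagging)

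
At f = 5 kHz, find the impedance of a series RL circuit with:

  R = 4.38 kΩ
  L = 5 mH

Step 1 — Angular frequency: ω = 2π·f = 2π·5000 = 3.142e+04 rad/s.
Step 2 — Component impedances:
  R: Z = R = 4380 Ω
  L: Z = jωL = j·3.142e+04·0.005 = 0 + j157.1 Ω
Step 3 — Series combination: Z_total = R + L = 4380 + j157.1 Ω = 4383∠2.1° Ω.

Z = 4380 + j157.1 Ω = 4383∠2.1° Ω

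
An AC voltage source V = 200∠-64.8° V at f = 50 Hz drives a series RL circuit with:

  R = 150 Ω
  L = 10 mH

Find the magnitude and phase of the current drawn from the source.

Step 1 — Angular frequency: ω = 2π·f = 2π·50 = 314.2 rad/s.
Step 2 — Component impedances:
  R: Z = R = 150 Ω
  L: Z = jωL = j·314.2·0.01 = 0 + j3.142 Ω
Step 3 — Series combination: Z_total = R + L = 150 + j3.142 Ω = 150∠1.2° Ω.
Step 4 — Source phasor: V = 200∠-64.8° V = 85.16 - j181 V.
Step 5 — Ohm's law: I = V / Z_total = (85.16 - j181) / (150 + j3.142) = 0.5422 - j1.218 A.
Step 6 — Convert to polar: |I| = 1.333 A, ∠I = -66.0°.

I = 1.333∠-66.0° A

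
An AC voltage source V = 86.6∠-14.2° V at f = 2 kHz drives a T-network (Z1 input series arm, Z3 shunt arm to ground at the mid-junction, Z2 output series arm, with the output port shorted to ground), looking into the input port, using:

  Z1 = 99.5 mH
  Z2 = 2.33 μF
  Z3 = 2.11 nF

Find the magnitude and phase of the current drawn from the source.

Step 1 — Angular frequency: ω = 2π·f = 2π·2000 = 1.257e+04 rad/s.
Step 2 — Component impedances:
  Z1: Z = jωL = j·1.257e+04·0.0995 = 0 + j1250 Ω
  Z2: Z = 1/(jωC) = -j/(ω·C) = 0 - j34.15 Ω
  Z3: Z = 1/(jωC) = -j/(ω·C) = 0 - j3.771e+04 Ω
Step 3 — With the output port shorted to ground, the output series arm Z2 runs from the junction to ground; the shunt arm Z3 also runs from the junction to ground. They appear in parallel: Z3 || Z2 = 0 - j34.12 Ω.
Step 4 — Series with input arm Z1: Z_in = Z1 + (Z3 || Z2) = 0 + j1216 Ω = 1216∠90.0° Ω.
Step 5 — Source phasor: V = 86.6∠-14.2° V = 83.95 - j21.24 V.
Step 6 — Ohm's law: I = V / Z_total = (83.95 - j21.24) / (0 + j1216) = -0.01747 - j0.06903 A.
Step 7 — Convert to polar: |I| = 0.0712 A, ∠I = -104.2°.

I = 0.0712∠-104.2° A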